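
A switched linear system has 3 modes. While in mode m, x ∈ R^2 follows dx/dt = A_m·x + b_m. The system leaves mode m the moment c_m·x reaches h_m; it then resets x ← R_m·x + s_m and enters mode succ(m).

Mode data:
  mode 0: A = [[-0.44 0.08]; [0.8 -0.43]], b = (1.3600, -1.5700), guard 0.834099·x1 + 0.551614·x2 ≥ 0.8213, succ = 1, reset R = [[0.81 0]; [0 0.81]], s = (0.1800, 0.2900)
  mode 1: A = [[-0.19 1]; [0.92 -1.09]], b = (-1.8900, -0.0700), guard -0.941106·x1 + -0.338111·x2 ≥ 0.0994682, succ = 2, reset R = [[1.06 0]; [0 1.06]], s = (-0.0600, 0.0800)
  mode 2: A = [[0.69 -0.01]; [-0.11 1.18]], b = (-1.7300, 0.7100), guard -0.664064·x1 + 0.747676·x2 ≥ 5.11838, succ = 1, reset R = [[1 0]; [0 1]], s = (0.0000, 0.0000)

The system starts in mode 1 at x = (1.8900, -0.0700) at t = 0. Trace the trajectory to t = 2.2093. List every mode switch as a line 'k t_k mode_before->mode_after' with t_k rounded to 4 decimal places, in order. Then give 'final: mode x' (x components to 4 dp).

1 1.2261 1->2
final: 2 -2.9996 2.7707

Mode 1: guard c·x = 0.0995 hit at Δt = 1.2261 (t = 1.2261), x⁻ = (-0.2062, 0.2796) → reset → x⁺ = (-0.2785, 0.3764), jump to mode 2
Mode 2: flow for 0.9832 to horizon, guard not reached → x = (-2.9996, 2.7707)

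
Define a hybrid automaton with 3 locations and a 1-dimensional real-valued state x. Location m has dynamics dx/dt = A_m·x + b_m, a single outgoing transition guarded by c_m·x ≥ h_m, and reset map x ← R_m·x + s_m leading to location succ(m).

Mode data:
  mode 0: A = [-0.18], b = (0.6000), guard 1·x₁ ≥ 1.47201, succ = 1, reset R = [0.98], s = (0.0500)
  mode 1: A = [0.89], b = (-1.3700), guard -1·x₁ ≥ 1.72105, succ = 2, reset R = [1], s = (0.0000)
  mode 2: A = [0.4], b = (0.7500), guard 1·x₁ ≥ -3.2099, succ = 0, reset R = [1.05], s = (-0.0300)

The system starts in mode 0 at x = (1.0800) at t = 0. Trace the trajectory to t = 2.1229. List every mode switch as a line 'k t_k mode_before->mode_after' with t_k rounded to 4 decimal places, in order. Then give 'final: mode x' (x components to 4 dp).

1 1.0618 0->1
final: 1 1.4191

Mode 0: guard c·x = 1.4720 hit at Δt = 1.0618 (t = 1.0618), x⁻ = (1.4720) → reset → x⁺ = (1.4926), jump to mode 1
Mode 1: flow for 1.0611 to horizon, guard not reached → x = (1.4191)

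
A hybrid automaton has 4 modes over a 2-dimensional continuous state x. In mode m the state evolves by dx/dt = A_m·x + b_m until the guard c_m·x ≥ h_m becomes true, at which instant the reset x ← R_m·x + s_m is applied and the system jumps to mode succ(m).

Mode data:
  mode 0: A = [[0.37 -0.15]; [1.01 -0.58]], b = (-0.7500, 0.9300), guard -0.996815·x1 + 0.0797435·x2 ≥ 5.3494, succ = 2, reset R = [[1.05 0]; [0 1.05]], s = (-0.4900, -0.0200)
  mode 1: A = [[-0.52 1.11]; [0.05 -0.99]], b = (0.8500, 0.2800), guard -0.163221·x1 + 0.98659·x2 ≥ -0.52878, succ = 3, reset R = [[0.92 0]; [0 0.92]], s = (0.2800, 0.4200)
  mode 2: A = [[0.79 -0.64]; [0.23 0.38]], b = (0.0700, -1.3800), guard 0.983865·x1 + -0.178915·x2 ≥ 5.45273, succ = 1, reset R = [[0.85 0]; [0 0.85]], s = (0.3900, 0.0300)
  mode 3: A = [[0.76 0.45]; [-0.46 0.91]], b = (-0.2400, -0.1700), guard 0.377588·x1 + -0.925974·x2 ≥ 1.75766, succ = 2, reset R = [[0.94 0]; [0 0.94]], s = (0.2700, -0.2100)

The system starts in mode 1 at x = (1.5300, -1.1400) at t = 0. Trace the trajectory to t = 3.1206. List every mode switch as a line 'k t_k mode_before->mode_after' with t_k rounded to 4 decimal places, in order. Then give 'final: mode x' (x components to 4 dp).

1 0.7606 1->3
2 1.6600 3->2
3 2.4145 2->1
final: 1 3.0832 -0.6452

Mode 1: guard c·x = -0.5288 hit at Δt = 0.7606 (t = 0.7606), x⁻ = (1.0957, -0.3547) → reset → x⁺ = (1.2881, 0.0937), jump to mode 3
Mode 3: guard c·x = 1.7577 hit at Δt = 0.8994 (t = 1.6600), x⁻ = (2.0588, -1.0586) → reset → x⁺ = (2.2053, -1.2051), jump to mode 2
Mode 2: guard c·x = 5.4527 hit at Δt = 0.7545 (t = 2.4145), x⁻ = (5.1563, -2.1221) → reset → x⁺ = (4.7728, -1.7738), jump to mode 1
Mode 1: flow for 0.7061 to horizon, guard not reached → x = (3.0832, -0.6452)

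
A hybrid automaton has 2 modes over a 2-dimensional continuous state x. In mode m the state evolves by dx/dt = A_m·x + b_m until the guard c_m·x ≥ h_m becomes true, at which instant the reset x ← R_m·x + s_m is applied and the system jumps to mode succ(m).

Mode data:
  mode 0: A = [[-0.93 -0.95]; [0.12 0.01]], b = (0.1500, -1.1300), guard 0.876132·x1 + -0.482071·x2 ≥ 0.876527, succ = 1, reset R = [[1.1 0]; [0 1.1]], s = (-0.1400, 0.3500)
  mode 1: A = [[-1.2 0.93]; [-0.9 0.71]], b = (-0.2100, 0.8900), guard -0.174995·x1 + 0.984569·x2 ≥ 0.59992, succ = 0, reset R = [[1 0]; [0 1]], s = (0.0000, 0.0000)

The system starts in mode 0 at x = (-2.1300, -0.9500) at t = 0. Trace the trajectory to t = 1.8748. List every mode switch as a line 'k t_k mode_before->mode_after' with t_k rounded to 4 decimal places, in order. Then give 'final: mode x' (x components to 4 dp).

1 0.8080 0->1
final: 1 -1.1191 -1.3919

Mode 0: guard c·x = 0.8765 hit at Δt = 0.8080 (t = 0.8080), x⁻ = (-0.0871, -1.9765) → reset → x⁺ = (-0.2358, -1.8241), jump to mode 1
Mode 1: flow for 1.0668 to horizon, guard not reached → x = (-1.1191, -1.3919)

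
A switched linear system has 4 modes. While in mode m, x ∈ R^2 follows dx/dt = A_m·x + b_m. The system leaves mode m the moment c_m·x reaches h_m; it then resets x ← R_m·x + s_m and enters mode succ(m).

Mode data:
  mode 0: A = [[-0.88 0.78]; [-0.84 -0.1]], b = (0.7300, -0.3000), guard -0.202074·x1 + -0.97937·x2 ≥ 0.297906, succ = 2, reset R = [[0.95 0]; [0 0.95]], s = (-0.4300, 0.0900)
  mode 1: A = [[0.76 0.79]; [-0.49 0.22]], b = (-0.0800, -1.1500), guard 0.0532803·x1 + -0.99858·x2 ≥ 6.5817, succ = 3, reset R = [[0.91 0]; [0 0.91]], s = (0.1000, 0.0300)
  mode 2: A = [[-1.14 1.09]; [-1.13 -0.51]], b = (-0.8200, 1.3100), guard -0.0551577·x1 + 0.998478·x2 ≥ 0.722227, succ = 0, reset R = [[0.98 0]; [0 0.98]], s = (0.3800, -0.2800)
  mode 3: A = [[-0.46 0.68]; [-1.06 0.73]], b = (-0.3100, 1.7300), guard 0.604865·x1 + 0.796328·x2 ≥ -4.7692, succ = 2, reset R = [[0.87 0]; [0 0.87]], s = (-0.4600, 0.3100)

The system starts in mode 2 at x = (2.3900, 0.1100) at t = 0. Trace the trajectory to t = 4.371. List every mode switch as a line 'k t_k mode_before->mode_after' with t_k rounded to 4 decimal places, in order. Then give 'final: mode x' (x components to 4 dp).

Mode 2: guard c·x = 0.7222 hit at Δt = 1.5539 (t = 1.5539), x⁻ = (0.0179, 0.7243) → reset → x⁺ = (0.3975, 0.4298), jump to mode 0
Mode 0: guard c·x = 0.2979 hit at Δt = 1.0822 (t = 2.6361), x⁻ = (0.6289, -0.4340) → reset → x⁺ = (0.1675, -0.3223), jump to mode 2
Mode 2: guard c·x = 0.7222 hit at Δt = 0.7759 (t = 3.4120), x⁻ = (-0.1953, 0.7125) → reset → x⁺ = (0.1886, 0.4183), jump to mode 0
Mode 0: flow for 0.9590 to horizon, guard not reached → x = (0.5838, -0.2466)

1 1.5539 2->0
2 2.6361 0->2
3 3.4120 2->0
final: 0 0.5838 -0.2466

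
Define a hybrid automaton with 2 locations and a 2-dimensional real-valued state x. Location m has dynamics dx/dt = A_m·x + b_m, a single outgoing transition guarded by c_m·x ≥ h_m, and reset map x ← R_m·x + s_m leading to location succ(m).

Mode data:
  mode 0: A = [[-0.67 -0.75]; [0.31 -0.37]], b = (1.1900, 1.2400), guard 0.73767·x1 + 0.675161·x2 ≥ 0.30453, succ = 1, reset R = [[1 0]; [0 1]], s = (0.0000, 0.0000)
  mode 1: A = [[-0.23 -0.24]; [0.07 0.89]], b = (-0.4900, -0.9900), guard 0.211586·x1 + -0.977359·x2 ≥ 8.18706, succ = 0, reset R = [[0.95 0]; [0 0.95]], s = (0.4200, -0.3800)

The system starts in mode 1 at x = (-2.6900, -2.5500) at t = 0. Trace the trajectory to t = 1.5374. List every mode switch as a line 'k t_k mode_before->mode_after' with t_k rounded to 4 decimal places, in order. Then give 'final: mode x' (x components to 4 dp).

1 1.0716 1->0
final: 0 2.1054 -6.6191

Mode 1: guard c·x = 8.1871 hit at Δt = 1.0716 (t = 1.0716), x⁻ = (-1.3678, -8.6728) → reset → x⁺ = (-0.8794, -8.6192), jump to mode 0
Mode 0: flow for 0.4658 to horizon, guard not reached → x = (2.1054, -6.6191)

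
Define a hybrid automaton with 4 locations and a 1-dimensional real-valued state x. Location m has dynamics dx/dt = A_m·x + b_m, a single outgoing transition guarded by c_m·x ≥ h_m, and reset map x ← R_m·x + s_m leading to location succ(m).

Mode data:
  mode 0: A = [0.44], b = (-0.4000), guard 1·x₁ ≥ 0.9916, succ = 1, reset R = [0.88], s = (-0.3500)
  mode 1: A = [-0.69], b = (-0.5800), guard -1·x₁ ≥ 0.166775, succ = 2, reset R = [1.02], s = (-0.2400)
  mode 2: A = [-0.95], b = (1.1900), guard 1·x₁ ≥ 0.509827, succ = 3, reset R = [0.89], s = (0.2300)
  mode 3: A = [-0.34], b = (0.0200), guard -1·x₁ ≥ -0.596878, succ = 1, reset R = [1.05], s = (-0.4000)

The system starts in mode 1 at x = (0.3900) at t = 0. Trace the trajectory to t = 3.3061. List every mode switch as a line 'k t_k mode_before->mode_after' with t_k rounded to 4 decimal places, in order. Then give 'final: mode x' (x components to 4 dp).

1 0.8729 1->2
2 1.7211 2->3
3 2.1613 3->1
4 2.8279 1->2
final: 2 0.1970

Mode 1: guard c·x = 0.1668 hit at Δt = 0.8729 (t = 0.8729), x⁻ = (-0.1668) → reset → x⁺ = (-0.4101), jump to mode 2
Mode 2: guard c·x = 0.5098 hit at Δt = 0.8482 (t = 1.7211), x⁻ = (0.5098) → reset → x⁺ = (0.6837), jump to mode 3
Mode 3: guard c·x = -0.5969 hit at Δt = 0.4402 (t = 2.1613), x⁻ = (0.5969) → reset → x⁺ = (0.2267), jump to mode 1
Mode 1: guard c·x = 0.1668 hit at Δt = 0.6666 (t = 2.8279), x⁻ = (-0.1668) → reset → x⁺ = (-0.4101), jump to mode 2
Mode 2: flow for 0.4782 to horizon, guard not reached → x = (0.1970)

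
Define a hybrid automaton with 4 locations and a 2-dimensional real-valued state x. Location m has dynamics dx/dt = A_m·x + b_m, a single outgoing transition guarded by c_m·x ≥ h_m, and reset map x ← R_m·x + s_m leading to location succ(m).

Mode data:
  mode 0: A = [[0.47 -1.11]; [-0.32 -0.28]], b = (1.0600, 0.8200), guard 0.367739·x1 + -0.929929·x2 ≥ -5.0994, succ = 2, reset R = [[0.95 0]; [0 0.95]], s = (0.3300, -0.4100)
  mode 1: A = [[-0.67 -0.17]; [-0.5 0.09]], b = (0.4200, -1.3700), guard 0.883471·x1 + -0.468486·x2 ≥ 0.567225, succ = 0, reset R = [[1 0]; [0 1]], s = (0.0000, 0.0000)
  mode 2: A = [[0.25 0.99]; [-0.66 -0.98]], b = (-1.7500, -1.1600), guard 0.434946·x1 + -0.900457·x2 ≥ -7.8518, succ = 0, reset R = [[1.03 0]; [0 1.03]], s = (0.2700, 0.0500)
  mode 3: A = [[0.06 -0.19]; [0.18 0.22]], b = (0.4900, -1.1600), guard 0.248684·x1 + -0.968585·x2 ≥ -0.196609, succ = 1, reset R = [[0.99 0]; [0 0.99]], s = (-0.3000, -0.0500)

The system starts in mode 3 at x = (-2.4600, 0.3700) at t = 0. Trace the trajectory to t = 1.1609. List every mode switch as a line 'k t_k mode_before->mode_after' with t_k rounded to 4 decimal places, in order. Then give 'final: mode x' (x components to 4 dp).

1 0.4757 3->1
final: 1 -1.3413 -0.7499

Mode 3: guard c·x = -0.1966 hit at Δt = 0.4757 (t = 0.4757), x⁻ = (-2.2947, -0.3862) → reset → x⁺ = (-2.5717, -0.4323), jump to mode 1
Mode 1: flow for 0.6852 to horizon, guard not reached → x = (-1.3413, -0.7499)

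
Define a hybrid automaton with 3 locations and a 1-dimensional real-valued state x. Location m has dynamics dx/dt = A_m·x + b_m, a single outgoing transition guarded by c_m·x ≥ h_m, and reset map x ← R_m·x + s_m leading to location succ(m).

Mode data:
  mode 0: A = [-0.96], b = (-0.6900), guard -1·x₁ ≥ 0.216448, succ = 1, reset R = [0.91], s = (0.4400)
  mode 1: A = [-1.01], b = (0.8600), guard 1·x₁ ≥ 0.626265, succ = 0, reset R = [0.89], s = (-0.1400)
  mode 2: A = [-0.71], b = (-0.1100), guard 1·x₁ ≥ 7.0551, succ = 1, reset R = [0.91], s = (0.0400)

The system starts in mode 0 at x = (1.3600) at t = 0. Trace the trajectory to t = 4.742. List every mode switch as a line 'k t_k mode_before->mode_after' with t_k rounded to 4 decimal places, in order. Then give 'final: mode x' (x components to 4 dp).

1 1.4795 0->1
2 2.4635 1->0
3 3.3137 0->1
4 4.2977 1->0
final: 0 0.0229

Mode 0: guard c·x = 0.2164 hit at Δt = 1.4795 (t = 1.4795), x⁻ = (-0.2164) → reset → x⁺ = (0.2430), jump to mode 1
Mode 1: guard c·x = 0.6263 hit at Δt = 0.9840 (t = 2.4635), x⁻ = (0.6263) → reset → x⁺ = (0.4174), jump to mode 0
Mode 0: guard c·x = 0.2164 hit at Δt = 0.8502 (t = 3.3137), x⁻ = (-0.2164) → reset → x⁺ = (0.2430), jump to mode 1
Mode 1: guard c·x = 0.6263 hit at Δt = 0.9840 (t = 4.2977), x⁻ = (0.6263) → reset → x⁺ = (0.4174), jump to mode 0
Mode 0: flow for 0.4443 to horizon, guard not reached → x = (0.0229)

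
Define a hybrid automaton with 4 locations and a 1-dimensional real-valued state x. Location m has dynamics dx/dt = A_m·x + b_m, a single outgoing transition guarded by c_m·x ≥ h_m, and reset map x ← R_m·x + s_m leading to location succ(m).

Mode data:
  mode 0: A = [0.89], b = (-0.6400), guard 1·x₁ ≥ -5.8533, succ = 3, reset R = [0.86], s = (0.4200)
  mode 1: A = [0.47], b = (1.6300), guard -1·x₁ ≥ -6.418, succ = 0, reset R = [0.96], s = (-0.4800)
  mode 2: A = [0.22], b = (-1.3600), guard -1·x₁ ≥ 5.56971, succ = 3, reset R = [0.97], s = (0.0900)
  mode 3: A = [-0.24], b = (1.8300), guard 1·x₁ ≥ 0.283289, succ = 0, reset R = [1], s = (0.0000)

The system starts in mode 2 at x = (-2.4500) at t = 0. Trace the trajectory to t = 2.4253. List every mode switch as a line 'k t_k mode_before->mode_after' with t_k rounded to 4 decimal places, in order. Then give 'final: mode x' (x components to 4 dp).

1 1.4024 2->3
final: 3 -2.4963

Mode 2: guard c·x = 5.5697 hit at Δt = 1.4024 (t = 1.4024), x⁻ = (-5.5697) → reset → x⁺ = (-5.3126), jump to mode 3
Mode 3: flow for 1.0229 to horizon, guard not reached → x = (-2.4963)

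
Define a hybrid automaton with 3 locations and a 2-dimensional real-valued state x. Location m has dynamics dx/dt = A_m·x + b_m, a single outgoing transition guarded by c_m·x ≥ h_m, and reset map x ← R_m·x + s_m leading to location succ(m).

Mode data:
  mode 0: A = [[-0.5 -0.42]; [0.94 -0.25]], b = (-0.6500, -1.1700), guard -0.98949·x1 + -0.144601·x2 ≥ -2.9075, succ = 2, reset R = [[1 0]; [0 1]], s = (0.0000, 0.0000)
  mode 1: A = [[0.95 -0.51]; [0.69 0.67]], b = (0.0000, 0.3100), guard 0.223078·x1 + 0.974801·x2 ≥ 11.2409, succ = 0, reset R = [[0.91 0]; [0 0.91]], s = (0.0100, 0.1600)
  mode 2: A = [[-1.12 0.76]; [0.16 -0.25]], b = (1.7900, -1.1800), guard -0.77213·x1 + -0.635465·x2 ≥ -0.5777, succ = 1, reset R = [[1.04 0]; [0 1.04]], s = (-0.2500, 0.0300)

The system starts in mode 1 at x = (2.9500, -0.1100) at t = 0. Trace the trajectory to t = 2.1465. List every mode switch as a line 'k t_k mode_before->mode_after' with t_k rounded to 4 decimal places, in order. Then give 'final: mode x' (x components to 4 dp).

1 1.5095 1->0
final: 0 2.8688 9.7084

Mode 1: guard c·x = 11.2409 hit at Δt = 1.5095 (t = 1.5095), x⁻ = (8.1789, 9.6598) → reset → x⁺ = (7.4528, 8.9504), jump to mode 0
Mode 0: flow for 0.6370 to horizon, guard not reached → x = (2.8688, 9.7084)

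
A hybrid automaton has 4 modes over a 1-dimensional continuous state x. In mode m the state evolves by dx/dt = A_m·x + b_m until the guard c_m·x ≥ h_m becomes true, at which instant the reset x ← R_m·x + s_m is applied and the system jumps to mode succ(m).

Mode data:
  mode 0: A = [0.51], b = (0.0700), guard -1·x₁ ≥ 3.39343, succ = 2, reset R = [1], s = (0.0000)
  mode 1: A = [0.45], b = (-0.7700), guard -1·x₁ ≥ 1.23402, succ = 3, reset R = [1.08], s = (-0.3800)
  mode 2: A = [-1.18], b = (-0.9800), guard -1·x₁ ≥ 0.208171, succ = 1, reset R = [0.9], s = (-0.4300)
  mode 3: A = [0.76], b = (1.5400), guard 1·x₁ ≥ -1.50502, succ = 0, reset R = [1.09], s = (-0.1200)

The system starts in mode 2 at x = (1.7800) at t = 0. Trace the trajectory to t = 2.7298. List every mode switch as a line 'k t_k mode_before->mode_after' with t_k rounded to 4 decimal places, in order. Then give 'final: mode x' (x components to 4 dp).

Mode 2: guard c·x = 0.2082 hit at Δt = 1.2151 (t = 1.2151), x⁻ = (-0.2082) → reset → x⁺ = (-0.6174), jump to mode 1
Mode 1: guard c·x = 1.2340 hit at Δt = 0.5221 (t = 1.7372), x⁻ = (-1.2340) → reset → x⁺ = (-1.7127), jump to mode 3
Mode 3: guard c·x = -1.5050 hit at Δt = 0.6688 (t = 2.4060), x⁻ = (-1.5050) → reset → x⁺ = (-1.7605), jump to mode 0
Mode 0: flow for 0.3238 to horizon, guard not reached → x = (-2.0519)

1 1.2151 2->1
2 1.7372 1->3
3 2.4060 3->0
final: 0 -2.0519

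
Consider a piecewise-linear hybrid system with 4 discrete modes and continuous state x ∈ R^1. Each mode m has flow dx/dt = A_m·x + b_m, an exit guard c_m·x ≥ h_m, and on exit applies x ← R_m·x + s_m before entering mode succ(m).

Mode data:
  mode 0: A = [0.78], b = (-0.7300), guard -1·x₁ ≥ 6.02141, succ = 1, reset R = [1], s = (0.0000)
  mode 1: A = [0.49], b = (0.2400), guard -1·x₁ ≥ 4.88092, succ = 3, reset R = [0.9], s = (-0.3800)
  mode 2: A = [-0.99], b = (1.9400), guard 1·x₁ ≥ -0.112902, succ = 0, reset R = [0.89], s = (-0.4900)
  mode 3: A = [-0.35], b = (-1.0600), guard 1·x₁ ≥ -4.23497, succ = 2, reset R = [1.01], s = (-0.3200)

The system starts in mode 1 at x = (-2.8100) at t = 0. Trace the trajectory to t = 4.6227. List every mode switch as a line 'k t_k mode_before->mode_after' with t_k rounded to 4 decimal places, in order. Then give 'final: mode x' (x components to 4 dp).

Mode 1: guard c·x = 4.8809 hit at Δt = 1.3019 (t = 1.3019), x⁻ = (-4.8809) → reset → x⁺ = (-4.7728), jump to mode 3
Mode 3: guard c·x = -4.2350 hit at Δt = 1.0534 (t = 2.3553), x⁻ = (-4.2350) → reset → x⁺ = (-4.5973), jump to mode 2
Mode 2: guard c·x = -0.1129 hit at Δt = 1.1634 (t = 3.5187), x⁻ = (-0.1129) → reset → x⁺ = (-0.5905), jump to mode 0
Mode 0: flow for 1.1040 to horizon, guard not reached → x = (-2.6752)

1 1.3019 1->3
2 2.3553 3->2
3 3.5187 2->0
final: 0 -2.6752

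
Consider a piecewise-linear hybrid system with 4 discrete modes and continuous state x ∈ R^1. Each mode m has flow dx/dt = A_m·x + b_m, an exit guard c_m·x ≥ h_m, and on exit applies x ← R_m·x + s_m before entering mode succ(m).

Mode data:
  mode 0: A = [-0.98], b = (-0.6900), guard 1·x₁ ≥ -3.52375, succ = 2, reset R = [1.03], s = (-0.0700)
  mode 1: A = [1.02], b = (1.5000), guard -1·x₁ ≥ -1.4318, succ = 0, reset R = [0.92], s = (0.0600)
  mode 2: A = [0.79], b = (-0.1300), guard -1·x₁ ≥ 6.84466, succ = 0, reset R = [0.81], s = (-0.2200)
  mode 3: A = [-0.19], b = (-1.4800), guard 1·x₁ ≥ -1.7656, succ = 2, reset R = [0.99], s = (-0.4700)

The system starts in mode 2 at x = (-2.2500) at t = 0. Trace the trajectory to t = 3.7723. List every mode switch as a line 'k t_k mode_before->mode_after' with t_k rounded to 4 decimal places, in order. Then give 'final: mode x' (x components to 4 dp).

1 1.3490 2->0
2 1.9457 0->2
3 2.6995 2->0
4 3.2962 0->2
final: 2 -5.4638

Mode 2: guard c·x = 6.8447 hit at Δt = 1.3490 (t = 1.3490), x⁻ = (-6.8447) → reset → x⁺ = (-5.7642), jump to mode 0
Mode 0: guard c·x = -3.5238 hit at Δt = 0.5967 (t = 1.9457), x⁻ = (-3.5237) → reset → x⁺ = (-3.6995), jump to mode 2
Mode 2: guard c·x = 6.8447 hit at Δt = 0.7538 (t = 2.6995), x⁻ = (-6.8447) → reset → x⁺ = (-5.7642), jump to mode 0
Mode 0: guard c·x = -3.5238 hit at Δt = 0.5967 (t = 3.2962), x⁻ = (-3.5237) → reset → x⁺ = (-3.6995), jump to mode 2
Mode 2: flow for 0.4761 to horizon, guard not reached → x = (-5.4638)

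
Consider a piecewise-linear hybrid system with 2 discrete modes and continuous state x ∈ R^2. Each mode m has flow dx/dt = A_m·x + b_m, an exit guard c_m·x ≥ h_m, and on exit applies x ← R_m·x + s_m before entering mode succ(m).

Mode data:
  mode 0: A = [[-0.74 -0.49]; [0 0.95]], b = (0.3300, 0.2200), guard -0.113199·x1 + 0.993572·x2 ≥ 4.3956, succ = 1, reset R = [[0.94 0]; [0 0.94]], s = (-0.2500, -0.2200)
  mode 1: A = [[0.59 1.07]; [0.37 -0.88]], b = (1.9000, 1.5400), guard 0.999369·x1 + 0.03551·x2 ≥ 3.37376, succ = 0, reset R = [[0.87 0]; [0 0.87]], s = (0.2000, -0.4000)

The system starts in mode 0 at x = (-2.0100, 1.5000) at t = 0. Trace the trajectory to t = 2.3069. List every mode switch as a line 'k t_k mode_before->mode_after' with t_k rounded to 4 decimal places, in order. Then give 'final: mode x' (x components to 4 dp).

1 0.9963 0->1
2 1.9210 1->0
final: 0 1.9774 3.1017

Mode 0: guard c·x = 4.3956 hit at Δt = 0.9963 (t = 0.9963), x⁻ = (-1.7025, 4.2301) → reset → x⁺ = (-1.8503, 3.7563), jump to mode 1
Mode 1: guard c·x = 3.3738 hit at Δt = 0.9247 (t = 1.9210), x⁻ = (3.2747, 2.8490) → reset → x⁺ = (3.0490, 2.0787), jump to mode 0
Mode 0: flow for 0.3859 to horizon, guard not reached → x = (1.9774, 3.1017)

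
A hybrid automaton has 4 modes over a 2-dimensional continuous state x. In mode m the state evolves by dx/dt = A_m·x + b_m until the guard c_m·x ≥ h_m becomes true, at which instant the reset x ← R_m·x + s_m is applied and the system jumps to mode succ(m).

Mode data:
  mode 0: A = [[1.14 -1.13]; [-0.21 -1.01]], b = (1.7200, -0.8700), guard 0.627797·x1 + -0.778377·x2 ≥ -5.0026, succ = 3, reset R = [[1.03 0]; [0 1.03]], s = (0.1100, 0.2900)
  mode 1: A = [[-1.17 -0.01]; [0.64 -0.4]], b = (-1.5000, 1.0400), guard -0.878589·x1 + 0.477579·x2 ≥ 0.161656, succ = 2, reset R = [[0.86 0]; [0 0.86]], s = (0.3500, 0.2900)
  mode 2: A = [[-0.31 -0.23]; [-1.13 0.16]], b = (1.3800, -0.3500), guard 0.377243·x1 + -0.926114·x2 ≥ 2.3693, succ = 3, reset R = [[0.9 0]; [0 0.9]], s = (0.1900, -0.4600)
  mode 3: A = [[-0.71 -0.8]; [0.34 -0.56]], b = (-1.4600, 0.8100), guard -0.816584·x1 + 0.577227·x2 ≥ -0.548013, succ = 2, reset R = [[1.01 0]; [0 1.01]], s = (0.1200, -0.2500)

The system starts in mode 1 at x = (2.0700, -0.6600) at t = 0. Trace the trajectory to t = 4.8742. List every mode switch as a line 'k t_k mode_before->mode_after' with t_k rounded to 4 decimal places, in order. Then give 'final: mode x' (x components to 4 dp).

Mode 1: guard c·x = 0.1617 hit at Δt = 0.7459 (t = 0.7459), x⁻ = (0.1178, 0.5552) → reset → x⁺ = (0.4513, 0.7675), jump to mode 2
Mode 2: guard c·x = 2.3693 hit at Δt = 1.4409 (t = 2.1868), x⁻ = (1.9812, -1.7513) → reset → x⁺ = (1.9731, -2.0362), jump to mode 3
Mode 3: guard c·x = -0.5480 hit at Δt = 0.9759 (t = 3.1627), x⁻ = (0.4826, -0.2667) → reset → x⁺ = (0.6074, -0.5194), jump to mode 2
Mode 2: guard c·x = 2.3693 hit at Δt = 0.7755 (t = 3.9382), x⁻ = (1.6114, -1.9019) → reset → x⁺ = (1.6402, -2.1718), jump to mode 3
Mode 3: flow for 0.9360 to horizon, guard not reached → x = (0.4498, -0.4400)

1 0.7459 1->2
2 2.1868 2->3
3 3.1627 3->2
4 3.9382 2->3
final: 3 0.4498 -0.4400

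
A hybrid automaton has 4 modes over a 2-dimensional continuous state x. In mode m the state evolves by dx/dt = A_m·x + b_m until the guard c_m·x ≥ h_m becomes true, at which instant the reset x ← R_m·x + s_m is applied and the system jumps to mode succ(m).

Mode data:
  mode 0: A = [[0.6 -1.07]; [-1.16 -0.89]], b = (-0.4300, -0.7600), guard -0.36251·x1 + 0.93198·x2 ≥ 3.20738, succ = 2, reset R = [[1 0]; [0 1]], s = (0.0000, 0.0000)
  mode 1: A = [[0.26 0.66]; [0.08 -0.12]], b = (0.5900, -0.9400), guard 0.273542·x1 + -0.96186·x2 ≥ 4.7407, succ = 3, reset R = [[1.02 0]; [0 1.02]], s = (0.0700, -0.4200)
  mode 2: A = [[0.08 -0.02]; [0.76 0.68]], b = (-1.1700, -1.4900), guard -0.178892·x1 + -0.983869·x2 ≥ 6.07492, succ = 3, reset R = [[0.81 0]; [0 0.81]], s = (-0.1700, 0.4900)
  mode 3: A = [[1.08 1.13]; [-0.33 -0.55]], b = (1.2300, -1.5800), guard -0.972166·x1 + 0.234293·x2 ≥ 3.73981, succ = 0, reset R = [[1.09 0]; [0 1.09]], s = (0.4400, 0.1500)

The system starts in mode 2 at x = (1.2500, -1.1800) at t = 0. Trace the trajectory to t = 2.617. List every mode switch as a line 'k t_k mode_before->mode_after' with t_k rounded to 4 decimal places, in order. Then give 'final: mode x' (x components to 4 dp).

1 1.5179 2->3
2 2.2351 3->0
final: 0 -4.9821 -1.0358

Mode 2: guard c·x = 6.0749 hit at Δt = 1.5179 (t = 1.5179), x⁻ = (-0.3793, -6.1056) → reset → x⁺ = (-0.4772, -4.4555), jump to mode 3
Mode 3: guard c·x = 3.7398 hit at Δt = 0.7172 (t = 2.2351), x⁻ = (-4.6779, -3.4481) → reset → x⁺ = (-4.6589, -3.6084), jump to mode 0
Mode 0: flow for 0.3819 to horizon, guard not reached → x = (-4.9821, -1.0358)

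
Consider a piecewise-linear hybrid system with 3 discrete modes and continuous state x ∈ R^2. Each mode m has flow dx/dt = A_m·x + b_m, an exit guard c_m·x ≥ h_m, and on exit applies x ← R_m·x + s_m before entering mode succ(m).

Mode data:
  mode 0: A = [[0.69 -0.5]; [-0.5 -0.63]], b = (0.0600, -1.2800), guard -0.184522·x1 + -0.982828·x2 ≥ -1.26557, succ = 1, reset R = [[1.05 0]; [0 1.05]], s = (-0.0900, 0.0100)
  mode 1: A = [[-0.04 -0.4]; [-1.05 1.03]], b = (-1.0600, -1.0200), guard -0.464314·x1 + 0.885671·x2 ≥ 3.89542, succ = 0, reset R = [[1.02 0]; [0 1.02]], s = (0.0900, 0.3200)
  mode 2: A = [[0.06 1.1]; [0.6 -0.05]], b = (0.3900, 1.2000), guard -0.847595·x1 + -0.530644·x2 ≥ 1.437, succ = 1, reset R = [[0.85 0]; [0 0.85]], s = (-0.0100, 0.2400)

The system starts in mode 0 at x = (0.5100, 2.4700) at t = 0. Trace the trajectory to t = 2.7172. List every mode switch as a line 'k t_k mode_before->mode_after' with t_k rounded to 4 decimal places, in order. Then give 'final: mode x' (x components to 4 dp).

1 0.4703 0->1
2 1.5918 1->0
final: 0 -6.4110 2.5119

Mode 0: guard c·x = -1.2656 hit at Δt = 0.4703 (t = 0.4703), x⁻ = (0.2235, 1.2457) → reset → x⁺ = (0.1447, 1.3180), jump to mode 1
Mode 1: guard c·x = 3.8954 hit at Δt = 1.1215 (t = 1.5918), x⁻ = (-1.8935, 3.4056) → reset → x⁺ = (-1.8413, 3.7937), jump to mode 0
Mode 0: flow for 1.1254 to horizon, guard not reached → x = (-6.4110, 2.5119)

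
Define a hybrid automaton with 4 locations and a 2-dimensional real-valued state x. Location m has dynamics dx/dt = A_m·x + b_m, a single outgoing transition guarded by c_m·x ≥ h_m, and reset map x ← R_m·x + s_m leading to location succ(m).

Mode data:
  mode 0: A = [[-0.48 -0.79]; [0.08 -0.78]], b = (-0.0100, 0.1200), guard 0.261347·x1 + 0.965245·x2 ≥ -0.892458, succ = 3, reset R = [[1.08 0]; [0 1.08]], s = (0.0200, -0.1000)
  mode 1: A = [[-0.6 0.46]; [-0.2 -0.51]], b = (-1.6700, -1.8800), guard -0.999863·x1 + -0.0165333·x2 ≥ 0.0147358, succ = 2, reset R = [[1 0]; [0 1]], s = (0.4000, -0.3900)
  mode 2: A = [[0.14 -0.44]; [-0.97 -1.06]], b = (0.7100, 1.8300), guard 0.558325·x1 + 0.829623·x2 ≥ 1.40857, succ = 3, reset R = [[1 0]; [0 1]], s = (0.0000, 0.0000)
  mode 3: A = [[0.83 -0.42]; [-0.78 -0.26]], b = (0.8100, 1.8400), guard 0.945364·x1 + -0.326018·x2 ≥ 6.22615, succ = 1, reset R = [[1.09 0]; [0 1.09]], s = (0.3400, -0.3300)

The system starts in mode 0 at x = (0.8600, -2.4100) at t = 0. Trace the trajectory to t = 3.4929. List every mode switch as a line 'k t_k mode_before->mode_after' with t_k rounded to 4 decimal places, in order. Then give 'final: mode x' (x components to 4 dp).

1 0.6730 0->3
2 1.6916 3->1
3 3.0458 1->2
final: 2 1.4063 -2.1705

Mode 0: guard c·x = -0.8925 hit at Δt = 0.6730 (t = 0.6730), x⁻ = (1.4283, -1.3113) → reset → x⁺ = (1.5625, -1.5162), jump to mode 3
Mode 3: guard c·x = 6.2261 hit at Δt = 1.0186 (t = 1.6916), x⁻ = (5.9068, -1.9693) → reset → x⁺ = (6.7785, -2.4766), jump to mode 1
Mode 1: guard c·x = 0.0147 hit at Δt = 1.3542 (t = 3.0458), x⁻ = (0.0447, -3.5952) → reset → x⁺ = (0.4447, -3.9852), jump to mode 2
Mode 2: flow for 0.4471 to horizon, guard not reached → x = (1.4063, -2.1705)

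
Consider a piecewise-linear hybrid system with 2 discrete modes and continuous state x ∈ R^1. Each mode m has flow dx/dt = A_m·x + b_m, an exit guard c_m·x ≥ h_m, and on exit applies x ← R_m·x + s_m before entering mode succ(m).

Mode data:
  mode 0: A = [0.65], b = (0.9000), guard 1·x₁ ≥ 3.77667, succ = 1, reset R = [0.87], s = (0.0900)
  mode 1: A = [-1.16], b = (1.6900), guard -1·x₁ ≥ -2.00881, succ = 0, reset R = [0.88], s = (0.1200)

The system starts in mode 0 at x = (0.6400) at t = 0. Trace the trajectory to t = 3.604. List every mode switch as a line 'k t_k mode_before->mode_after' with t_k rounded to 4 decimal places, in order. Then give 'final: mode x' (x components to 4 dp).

1 1.4397 0->1
2 2.5139 1->0
3 3.2149 0->1
final: 1 2.6788

Mode 0: guard c·x = 3.7767 hit at Δt = 1.4397 (t = 1.4397), x⁻ = (3.7767) → reset → x⁺ = (3.3757), jump to mode 1
Mode 1: guard c·x = -2.0088 hit at Δt = 1.0742 (t = 2.5139), x⁻ = (2.0088) → reset → x⁺ = (1.8878), jump to mode 0
Mode 0: guard c·x = 3.7767 hit at Δt = 0.7010 (t = 3.2149), x⁻ = (3.7767) → reset → x⁺ = (3.3757), jump to mode 1
Mode 1: flow for 0.3891 to horizon, guard not reached → x = (2.6788)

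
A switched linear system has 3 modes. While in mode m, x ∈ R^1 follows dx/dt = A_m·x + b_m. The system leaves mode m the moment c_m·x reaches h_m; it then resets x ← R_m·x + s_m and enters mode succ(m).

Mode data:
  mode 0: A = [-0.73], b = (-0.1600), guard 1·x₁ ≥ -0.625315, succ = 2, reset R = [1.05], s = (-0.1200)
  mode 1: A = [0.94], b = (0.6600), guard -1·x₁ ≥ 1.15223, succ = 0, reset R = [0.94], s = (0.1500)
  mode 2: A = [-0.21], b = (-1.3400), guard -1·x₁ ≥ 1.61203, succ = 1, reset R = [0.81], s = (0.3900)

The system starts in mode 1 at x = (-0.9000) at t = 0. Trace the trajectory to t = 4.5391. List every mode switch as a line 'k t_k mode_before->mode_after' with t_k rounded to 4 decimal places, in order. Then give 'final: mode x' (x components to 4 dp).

Mode 1: guard c·x = 1.1522 hit at Δt = 0.8743 (t = 0.8743), x⁻ = (-1.1522) → reset → x⁺ = (-0.9331), jump to mode 0
Mode 0: guard c·x = -0.6253 hit at Δt = 0.7727 (t = 1.6470), x⁻ = (-0.6253) → reset → x⁺ = (-0.7766), jump to mode 2
Mode 2: guard c·x = 1.6120 hit at Δt = 0.7687 (t = 2.4157), x⁻ = (-1.6120) → reset → x⁺ = (-0.9157), jump to mode 1
Mode 1: guard c·x = 1.1522 hit at Δt = 0.7929 (t = 3.2086), x⁻ = (-1.1522) → reset → x⁺ = (-0.9331), jump to mode 0
Mode 0: guard c·x = -0.6253 hit at Δt = 0.7727 (t = 3.9813), x⁻ = (-0.6253) → reset → x⁺ = (-0.7766), jump to mode 2
Mode 2: flow for 0.5578 to horizon, guard not reached → x = (-1.3961)

1 0.8743 1->0
2 1.6470 0->2
3 2.4157 2->1
4 3.2086 1->0
5 3.9813 0->2
final: 2 -1.3961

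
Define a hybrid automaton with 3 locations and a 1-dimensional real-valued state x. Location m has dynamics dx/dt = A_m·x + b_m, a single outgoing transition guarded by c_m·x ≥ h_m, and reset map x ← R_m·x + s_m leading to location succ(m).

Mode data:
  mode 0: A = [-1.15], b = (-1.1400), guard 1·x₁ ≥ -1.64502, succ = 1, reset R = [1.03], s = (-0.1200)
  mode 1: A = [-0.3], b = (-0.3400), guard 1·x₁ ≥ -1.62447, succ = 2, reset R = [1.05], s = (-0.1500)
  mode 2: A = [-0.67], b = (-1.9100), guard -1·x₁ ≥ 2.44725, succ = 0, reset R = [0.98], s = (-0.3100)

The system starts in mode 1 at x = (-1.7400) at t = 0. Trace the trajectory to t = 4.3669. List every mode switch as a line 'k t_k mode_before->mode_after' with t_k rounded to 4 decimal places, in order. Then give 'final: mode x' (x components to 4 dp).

Mode 1: guard c·x = -1.6245 hit at Δt = 0.7042 (t = 0.7042), x⁻ = (-1.6245) → reset → x⁺ = (-1.8557), jump to mode 2
Mode 2: guard c·x = 2.4472 hit at Δt = 1.3472 (t = 2.0514), x⁻ = (-2.4472) → reset → x⁺ = (-2.7083), jump to mode 0
Mode 0: guard c·x = -1.6450 hit at Δt = 0.8397 (t = 2.8911), x⁻ = (-1.6450) → reset → x⁺ = (-1.8144), jump to mode 1
Mode 1: guard c·x = -1.6245 hit at Δt = 1.0896 (t = 3.9808), x⁻ = (-1.6245) → reset → x⁺ = (-1.8557), jump to mode 2
Mode 2: flow for 0.3861 to horizon, guard not reached → x = (-2.0825)

1 0.7042 1->2
2 2.0514 2->0
3 2.8911 0->1
4 3.9808 1->2
final: 2 -2.0825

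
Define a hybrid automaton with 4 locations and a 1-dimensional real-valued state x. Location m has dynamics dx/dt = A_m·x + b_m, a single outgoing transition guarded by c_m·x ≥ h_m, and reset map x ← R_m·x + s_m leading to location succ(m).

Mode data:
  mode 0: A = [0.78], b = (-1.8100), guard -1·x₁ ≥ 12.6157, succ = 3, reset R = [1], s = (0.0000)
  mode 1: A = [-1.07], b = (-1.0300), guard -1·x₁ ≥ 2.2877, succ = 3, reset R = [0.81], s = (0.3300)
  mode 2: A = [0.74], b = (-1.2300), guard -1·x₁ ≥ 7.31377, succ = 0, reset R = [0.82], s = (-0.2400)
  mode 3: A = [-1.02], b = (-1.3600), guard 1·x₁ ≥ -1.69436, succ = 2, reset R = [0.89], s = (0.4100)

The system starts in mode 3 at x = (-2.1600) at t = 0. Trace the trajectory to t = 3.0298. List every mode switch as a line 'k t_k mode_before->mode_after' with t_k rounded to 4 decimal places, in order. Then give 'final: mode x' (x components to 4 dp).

1 0.8122 3->2
2 2.4058 2->0
final: 0 -11.6027

Mode 3: guard c·x = -1.6944 hit at Δt = 0.8122 (t = 0.8122), x⁻ = (-1.6944) → reset → x⁺ = (-1.0980), jump to mode 2
Mode 2: guard c·x = 7.3138 hit at Δt = 1.5936 (t = 2.4058), x⁻ = (-7.3138) → reset → x⁺ = (-6.2373), jump to mode 0
Mode 0: flow for 0.6240 to horizon, guard not reached → x = (-11.6027)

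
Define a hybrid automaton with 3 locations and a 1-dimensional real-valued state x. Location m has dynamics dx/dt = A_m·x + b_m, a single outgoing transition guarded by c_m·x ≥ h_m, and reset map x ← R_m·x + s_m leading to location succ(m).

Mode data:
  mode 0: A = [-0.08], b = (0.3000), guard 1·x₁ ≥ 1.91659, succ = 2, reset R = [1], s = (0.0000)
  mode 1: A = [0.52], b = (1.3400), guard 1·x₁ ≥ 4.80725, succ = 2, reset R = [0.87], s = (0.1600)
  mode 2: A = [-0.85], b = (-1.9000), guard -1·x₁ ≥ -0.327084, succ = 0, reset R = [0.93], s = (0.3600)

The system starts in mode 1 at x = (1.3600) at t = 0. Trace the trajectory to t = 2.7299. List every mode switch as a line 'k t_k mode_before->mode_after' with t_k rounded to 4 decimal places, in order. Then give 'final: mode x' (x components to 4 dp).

Mode 1: guard c·x = 4.8072 hit at Δt = 1.2095 (t = 1.2095), x⁻ = (4.8072) → reset → x⁺ = (4.3423), jump to mode 2
Mode 2: guard c·x = -0.3271 hit at Δt = 1.1091 (t = 2.3186), x⁻ = (0.3271) → reset → x⁺ = (0.6642), jump to mode 0
Mode 0: flow for 0.4113 to horizon, guard not reached → x = (0.7641)

1 1.2095 1->2
2 2.3186 2->0
final: 0 0.7641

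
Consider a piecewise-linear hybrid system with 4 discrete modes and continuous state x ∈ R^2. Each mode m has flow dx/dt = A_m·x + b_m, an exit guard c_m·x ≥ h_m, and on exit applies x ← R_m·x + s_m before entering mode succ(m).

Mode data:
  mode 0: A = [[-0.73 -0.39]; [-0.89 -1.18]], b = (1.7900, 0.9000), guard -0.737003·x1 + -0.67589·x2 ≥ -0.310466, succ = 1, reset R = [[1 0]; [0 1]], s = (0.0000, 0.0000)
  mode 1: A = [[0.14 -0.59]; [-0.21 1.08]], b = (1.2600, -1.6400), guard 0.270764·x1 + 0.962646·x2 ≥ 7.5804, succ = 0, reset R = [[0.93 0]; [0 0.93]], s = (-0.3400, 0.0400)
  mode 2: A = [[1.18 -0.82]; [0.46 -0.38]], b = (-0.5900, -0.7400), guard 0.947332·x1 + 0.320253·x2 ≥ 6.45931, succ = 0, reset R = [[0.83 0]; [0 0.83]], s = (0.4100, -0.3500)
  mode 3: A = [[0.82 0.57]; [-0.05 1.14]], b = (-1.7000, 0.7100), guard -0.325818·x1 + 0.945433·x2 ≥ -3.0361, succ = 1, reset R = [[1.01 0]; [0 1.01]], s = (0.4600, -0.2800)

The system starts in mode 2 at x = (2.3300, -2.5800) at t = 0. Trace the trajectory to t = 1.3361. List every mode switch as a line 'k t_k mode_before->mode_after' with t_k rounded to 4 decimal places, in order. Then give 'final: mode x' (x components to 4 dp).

1 0.7750 2->0
final: 0 5.3830 -2.3454

Mode 2: guard c·x = 6.4593 hit at Δt = 0.7750 (t = 0.7750), x⁻ = (7.1580, -1.0045) → reset → x⁺ = (6.3511, -1.1837), jump to mode 0
Mode 0: flow for 0.5611 to horizon, guard not reached → x = (5.3830, -2.3454)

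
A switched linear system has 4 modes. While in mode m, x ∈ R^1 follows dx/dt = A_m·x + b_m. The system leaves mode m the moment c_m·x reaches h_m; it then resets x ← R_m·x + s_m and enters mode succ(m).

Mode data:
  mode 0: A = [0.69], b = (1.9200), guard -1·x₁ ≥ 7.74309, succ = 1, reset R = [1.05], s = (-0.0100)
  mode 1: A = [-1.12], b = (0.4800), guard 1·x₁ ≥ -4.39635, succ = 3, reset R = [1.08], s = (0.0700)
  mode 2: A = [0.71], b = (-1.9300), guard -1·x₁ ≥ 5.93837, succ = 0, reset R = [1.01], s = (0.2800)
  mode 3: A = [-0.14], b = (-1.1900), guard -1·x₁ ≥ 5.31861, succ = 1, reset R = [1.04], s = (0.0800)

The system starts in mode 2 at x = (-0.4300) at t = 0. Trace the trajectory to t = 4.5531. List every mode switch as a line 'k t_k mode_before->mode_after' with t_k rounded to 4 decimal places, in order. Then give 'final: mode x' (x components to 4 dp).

Mode 2: guard c·x = 5.9384 hit at Δt = 1.4246 (t = 1.4246), x⁻ = (-5.9384) → reset → x⁺ = (-5.7178), jump to mode 0
Mode 0: guard c·x = 7.7431 hit at Δt = 0.7605 (t = 2.1851), x⁻ = (-7.7431) → reset → x⁺ = (-8.1402), jump to mode 1
Mode 1: guard c·x = -4.3963 hit at Δt = 0.5128 (t = 2.6979), x⁻ = (-4.3963) → reset → x⁺ = (-4.6781), jump to mode 3
Mode 3: guard c·x = 5.3186 hit at Δt = 1.3103 (t = 4.0082), x⁻ = (-5.3186) → reset → x⁺ = (-5.4514), jump to mode 1
Mode 1: guard c·x = -4.3963 hit at Δt = 0.1766 (t = 4.1848), x⁻ = (-4.3963) → reset → x⁺ = (-4.6781), jump to mode 3
Mode 3: flow for 0.3683 to horizon, guard not reached → x = (-4.8702)

1 1.4246 2->0
2 2.1851 0->1
3 2.6979 1->3
4 4.0082 3->1
5 4.1848 1->3
final: 3 -4.8702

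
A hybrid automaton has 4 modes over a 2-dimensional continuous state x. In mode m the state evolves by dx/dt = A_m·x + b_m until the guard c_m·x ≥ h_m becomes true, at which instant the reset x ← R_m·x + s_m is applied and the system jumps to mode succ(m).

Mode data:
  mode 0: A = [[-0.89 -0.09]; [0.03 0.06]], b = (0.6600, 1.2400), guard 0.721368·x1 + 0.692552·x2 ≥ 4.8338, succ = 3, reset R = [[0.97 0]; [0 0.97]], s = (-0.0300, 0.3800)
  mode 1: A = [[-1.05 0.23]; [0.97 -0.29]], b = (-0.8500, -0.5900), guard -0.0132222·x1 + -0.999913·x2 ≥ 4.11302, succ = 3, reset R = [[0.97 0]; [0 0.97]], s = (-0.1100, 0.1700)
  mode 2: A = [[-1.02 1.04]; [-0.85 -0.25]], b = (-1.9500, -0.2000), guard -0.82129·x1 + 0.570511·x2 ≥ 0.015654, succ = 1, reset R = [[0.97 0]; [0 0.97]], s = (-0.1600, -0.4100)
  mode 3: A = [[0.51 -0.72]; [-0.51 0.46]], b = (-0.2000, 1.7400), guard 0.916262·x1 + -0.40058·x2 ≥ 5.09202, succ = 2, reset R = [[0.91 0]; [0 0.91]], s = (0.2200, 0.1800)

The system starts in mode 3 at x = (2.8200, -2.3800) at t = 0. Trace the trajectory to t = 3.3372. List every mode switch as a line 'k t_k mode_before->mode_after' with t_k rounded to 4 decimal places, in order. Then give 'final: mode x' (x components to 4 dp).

1 0.4223 3->2
2 1.4622 2->1
3 2.4592 1->3
final: 3 -0.1746 -3.2300

Mode 3: guard c·x = 5.0920 hit at Δt = 0.4223 (t = 0.4223), x⁻ = (4.2857, -2.9088) → reset → x⁺ = (4.1200, -2.4670), jump to mode 2
Mode 2: guard c·x = 0.0157 hit at Δt = 1.0399 (t = 1.4622), x⁻ = (-1.7549, -2.4989) → reset → x⁺ = (-1.8623, -2.8340), jump to mode 1
Mode 1: guard c·x = 4.1130 hit at Δt = 0.9970 (t = 2.4592), x⁻ = (-1.6925, -4.0910) → reset → x⁺ = (-1.7517, -3.7983), jump to mode 3
Mode 3: flow for 0.8780 to horizon, guard not reached → x = (-0.1746, -3.2300)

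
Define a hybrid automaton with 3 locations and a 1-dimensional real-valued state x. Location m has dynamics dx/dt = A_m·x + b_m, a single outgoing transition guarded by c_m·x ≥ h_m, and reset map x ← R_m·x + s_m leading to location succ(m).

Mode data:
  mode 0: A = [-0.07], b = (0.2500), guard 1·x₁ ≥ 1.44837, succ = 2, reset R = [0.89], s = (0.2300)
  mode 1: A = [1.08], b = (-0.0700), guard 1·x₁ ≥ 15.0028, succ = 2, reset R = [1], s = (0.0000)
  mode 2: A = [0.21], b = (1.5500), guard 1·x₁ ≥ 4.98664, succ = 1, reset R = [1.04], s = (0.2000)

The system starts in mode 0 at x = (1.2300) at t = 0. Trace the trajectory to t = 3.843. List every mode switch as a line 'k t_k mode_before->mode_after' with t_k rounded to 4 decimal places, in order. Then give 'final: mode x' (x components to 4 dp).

1 1.3986 0->2
2 2.9654 2->1
final: 1 13.7937

Mode 0: guard c·x = 1.4484 hit at Δt = 1.3986 (t = 1.3986), x⁻ = (1.4484) → reset → x⁺ = (1.5190), jump to mode 2
Mode 2: guard c·x = 4.9866 hit at Δt = 1.5668 (t = 2.9654), x⁻ = (4.9866) → reset → x⁺ = (5.3861), jump to mode 1
Mode 1: flow for 0.8776 to horizon, guard not reached → x = (13.7937)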